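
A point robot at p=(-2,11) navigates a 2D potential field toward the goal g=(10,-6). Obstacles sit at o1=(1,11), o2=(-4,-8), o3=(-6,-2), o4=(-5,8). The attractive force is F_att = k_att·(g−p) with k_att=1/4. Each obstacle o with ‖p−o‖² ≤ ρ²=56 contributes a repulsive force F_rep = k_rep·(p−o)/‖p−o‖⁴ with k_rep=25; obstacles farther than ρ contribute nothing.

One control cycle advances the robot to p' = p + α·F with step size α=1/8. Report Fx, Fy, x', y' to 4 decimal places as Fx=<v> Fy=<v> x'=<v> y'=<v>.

Fx=2.3056 Fy=-4.0185 x'=-1.7118 y'=10.4977

F_att = 1/4·(g−p) = 1/4·(12,-17) = (3.0000,-4.2500)
o1: d²=9 ≤ ρ²=56; F_rep = 25·(-3,0)/9² = (-0.9259,0.0000)
o2: d²=365 > ρ²=56 → inactive
o3: d²=185 > ρ²=56 → inactive
o4: d²=18 ≤ ρ²=56; F_rep = 25·(3,3)/18² = (0.2315,0.2315)
F = F_att + ΣF_rep = (2.3056,-4.0185)
p' = p + 1/8·F = (-1.7118,10.4977)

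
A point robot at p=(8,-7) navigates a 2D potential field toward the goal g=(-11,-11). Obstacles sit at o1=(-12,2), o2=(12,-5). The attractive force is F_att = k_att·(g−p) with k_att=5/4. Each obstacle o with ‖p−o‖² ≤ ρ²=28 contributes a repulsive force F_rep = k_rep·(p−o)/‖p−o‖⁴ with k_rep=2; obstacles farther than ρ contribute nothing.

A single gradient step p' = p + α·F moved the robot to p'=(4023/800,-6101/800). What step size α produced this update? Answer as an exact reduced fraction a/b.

α = 1/8

F_att = 5/4·(g−p) = 5/4·(-19,-4) = (-23.7500,-5.0000)
o1: d²=481 > ρ²=28 → inactive
o2: d²=20 ≤ ρ²=28; F_rep = 2·(-4,-2)/20² = (-0.0200,-0.0100)
F = F_att + ΣF_rep = (-23.7700,-5.0100)
Δp = p'−p = (-2.9712,-0.6262); α = Δx/Fx = (-2377/800) / (-2377/100) = 1/8
check: Δy/Fy = (-501/800) / (-501/100) = 1/8 ✓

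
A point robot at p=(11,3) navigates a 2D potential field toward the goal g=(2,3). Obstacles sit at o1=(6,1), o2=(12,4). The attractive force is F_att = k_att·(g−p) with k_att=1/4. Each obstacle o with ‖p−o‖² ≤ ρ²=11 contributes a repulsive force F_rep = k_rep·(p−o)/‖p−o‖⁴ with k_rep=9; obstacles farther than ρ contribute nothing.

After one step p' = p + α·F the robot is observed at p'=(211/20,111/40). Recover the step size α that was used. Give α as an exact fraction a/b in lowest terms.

α = 1/10

F_att = 1/4·(g−p) = 1/4·(-9,0) = (-2.2500,0.0000)
o1: d²=29 > ρ²=11 → inactive
o2: d²=2 ≤ ρ²=11; F_rep = 9·(-1,-1)/2² = (-2.2500,-2.2500)
F = F_att + ΣF_rep = (-4.5000,-2.2500)
Δp = p'−p = (-0.4500,-0.2250); α = Δx/Fx = (-9/20) / (-9/2) = 1/10
check: Δy/Fy = (-9/40) / (-9/4) = 1/10 ✓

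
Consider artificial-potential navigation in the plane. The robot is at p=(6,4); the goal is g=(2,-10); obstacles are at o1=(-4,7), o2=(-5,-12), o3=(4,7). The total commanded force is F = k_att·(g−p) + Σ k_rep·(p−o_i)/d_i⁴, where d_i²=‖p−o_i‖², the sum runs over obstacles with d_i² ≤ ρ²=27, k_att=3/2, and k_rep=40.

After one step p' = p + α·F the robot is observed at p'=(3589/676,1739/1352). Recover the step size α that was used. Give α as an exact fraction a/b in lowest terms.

α = 1/8

F_att = 3/2·(g−p) = 3/2·(-4,-14) = (-6.0000,-21.0000)
o1: d²=109 > ρ²=27 → inactive
o2: d²=377 > ρ²=27 → inactive
o3: d²=13 ≤ ρ²=27; F_rep = 40·(2,-3)/13² = (0.4734,-0.7101)
F = F_att + ΣF_rep = (-5.5266,-21.7101)
Δp = p'−p = (-0.6908,-2.7138); α = Δx/Fx = (-467/676) / (-934/169) = 1/8
check: Δy/Fy = (-3669/1352) / (-3669/169) = 1/8 ✓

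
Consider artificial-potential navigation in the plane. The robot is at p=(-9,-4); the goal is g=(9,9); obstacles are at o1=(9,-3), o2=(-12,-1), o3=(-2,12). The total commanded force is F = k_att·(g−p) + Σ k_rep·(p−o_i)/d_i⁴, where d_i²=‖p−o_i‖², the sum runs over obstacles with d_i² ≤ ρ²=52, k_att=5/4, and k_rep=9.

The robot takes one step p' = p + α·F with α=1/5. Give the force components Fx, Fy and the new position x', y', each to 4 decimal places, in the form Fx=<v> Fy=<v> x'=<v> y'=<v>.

F_att = 5/4·(g−p) = 5/4·(18,13) = (22.5000,16.2500)
o1: d²=325 > ρ²=52 → inactive
o2: d²=18 ≤ ρ²=52; F_rep = 9·(3,-3)/18² = (0.0833,-0.0833)
o3: d²=305 > ρ²=52 → inactive
F = F_att + ΣF_rep = (22.5833,16.1667)
p' = p + 1/5·F = (-4.4833,-0.7667)

Fx=22.5833 Fy=16.1667 x'=-4.4833 y'=-0.7667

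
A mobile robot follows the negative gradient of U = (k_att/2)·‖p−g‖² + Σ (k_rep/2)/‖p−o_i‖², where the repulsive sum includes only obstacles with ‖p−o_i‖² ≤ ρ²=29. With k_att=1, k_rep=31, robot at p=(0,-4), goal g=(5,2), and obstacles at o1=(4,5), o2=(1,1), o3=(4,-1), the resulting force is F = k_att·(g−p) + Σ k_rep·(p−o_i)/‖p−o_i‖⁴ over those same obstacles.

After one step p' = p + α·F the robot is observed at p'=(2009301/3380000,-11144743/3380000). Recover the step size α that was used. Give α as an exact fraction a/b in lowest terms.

F_att = 1·(g−p) = 1·(5,6) = (5.0000,6.0000)
o1: d²=97 > ρ²=29 → inactive
o2: d²=26 ≤ ρ²=29; F_rep = 31·(-1,-5)/26² = (-0.0459,-0.2293)
o3: d²=25 ≤ ρ²=29; F_rep = 31·(-4,-3)/25² = (-0.1984,-0.1488)
F = F_att + ΣF_rep = (4.7557,5.6219)
Δp = p'−p = (0.5945,0.7027); α = Δx/Fx = (2009301/3380000) / (2009301/422500) = 1/8
check: Δy/Fy = (2375257/3380000) / (2375257/422500) = 1/8 ✓

α = 1/8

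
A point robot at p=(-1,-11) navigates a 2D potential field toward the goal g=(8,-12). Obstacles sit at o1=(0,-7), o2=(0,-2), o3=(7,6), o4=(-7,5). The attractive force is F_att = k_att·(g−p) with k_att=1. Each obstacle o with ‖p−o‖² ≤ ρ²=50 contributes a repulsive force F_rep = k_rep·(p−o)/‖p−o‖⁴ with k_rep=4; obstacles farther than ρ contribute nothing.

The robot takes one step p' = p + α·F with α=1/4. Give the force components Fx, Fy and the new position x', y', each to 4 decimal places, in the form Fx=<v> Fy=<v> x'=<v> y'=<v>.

F_att = 1·(g−p) = 1·(9,-1) = (9.0000,-1.0000)
o1: d²=17 ≤ ρ²=50; F_rep = 4·(-1,-4)/17² = (-0.0138,-0.0554)
o2: d²=82 > ρ²=50 → inactive
o3: d²=353 > ρ²=50 → inactive
o4: d²=292 > ρ²=50 → inactive
F = F_att + ΣF_rep = (8.9862,-1.0554)
p' = p + 1/4·F = (1.2465,-11.2638)

Fx=8.9862 Fy=-1.0554 x'=1.2465 y'=-11.2638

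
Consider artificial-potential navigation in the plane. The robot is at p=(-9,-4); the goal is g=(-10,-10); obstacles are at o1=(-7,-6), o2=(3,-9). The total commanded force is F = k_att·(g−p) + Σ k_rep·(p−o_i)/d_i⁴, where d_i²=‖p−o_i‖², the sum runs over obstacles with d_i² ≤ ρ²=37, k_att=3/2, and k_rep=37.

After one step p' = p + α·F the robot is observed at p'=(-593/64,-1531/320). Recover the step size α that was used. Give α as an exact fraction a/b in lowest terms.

α = 1/10

F_att = 3/2·(g−p) = 3/2·(-1,-6) = (-1.5000,-9.0000)
o1: d²=8 ≤ ρ²=37; F_rep = 37·(-2,2)/8² = (-1.1562,1.1562)
o2: d²=169 > ρ²=37 → inactive
F = F_att + ΣF_rep = (-2.6562,-7.8438)
Δp = p'−p = (-0.2656,-0.7844); α = Δx/Fx = (-17/64) / (-85/32) = 1/10
check: Δy/Fy = (-251/320) / (-251/32) = 1/10 ✓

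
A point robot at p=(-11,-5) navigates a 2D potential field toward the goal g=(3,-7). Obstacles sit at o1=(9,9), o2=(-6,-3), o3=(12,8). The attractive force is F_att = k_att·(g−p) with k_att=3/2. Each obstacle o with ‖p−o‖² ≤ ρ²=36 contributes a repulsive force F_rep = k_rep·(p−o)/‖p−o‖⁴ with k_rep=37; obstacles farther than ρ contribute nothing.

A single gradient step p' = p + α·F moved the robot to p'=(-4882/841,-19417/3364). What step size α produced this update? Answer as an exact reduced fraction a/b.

F_att = 3/2·(g−p) = 3/2·(14,-2) = (21.0000,-3.0000)
o1: d²=596 > ρ²=36 → inactive
o2: d²=29 ≤ ρ²=36; F_rep = 37·(-5,-2)/29² = (-0.2200,-0.0880)
o3: d²=698 > ρ²=36 → inactive
F = F_att + ΣF_rep = (20.7800,-3.0880)
Δp = p'−p = (5.1950,-0.7720); α = Δx/Fx = (4369/841) / (17476/841) = 1/4
check: Δy/Fy = (-2597/3364) / (-2597/841) = 1/4 ✓

α = 1/4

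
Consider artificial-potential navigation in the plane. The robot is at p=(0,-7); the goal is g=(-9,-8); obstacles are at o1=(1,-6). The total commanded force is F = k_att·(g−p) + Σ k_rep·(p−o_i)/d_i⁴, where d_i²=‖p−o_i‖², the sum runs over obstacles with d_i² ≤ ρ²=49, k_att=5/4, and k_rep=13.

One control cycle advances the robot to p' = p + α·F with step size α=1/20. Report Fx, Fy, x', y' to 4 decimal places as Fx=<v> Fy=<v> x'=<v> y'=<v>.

Fx=-14.5000 Fy=-4.5000 x'=-0.7250 y'=-7.2250

F_att = 5/4·(g−p) = 5/4·(-9,-1) = (-11.2500,-1.2500)
o1: d²=2 ≤ ρ²=49; F_rep = 13·(-1,-1)/2² = (-3.2500,-3.2500)
F = F_att + ΣF_rep = (-14.5000,-4.5000)
p' = p + 1/20·F = (-0.7250,-7.2250)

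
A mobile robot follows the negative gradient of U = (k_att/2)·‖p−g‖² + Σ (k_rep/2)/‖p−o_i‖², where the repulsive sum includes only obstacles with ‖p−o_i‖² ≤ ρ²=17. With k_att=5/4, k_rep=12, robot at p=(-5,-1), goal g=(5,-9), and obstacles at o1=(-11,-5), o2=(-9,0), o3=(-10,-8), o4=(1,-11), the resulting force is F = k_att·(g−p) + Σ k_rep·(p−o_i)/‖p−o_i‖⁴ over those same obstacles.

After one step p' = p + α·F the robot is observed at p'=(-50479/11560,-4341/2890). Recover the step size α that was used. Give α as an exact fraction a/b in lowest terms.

α = 1/20

F_att = 5/4·(g−p) = 5/4·(10,-8) = (12.5000,-10.0000)
o1: d²=52 > ρ²=17 → inactive
o2: d²=17 ≤ ρ²=17; F_rep = 12·(4,-1)/17² = (0.1661,-0.0415)
o3: d²=74 > ρ²=17 → inactive
o4: d²=136 > ρ²=17 → inactive
F = F_att + ΣF_rep = (12.6661,-10.0415)
Δp = p'−p = (0.6333,-0.5021); α = Δx/Fx = (7321/11560) / (7321/578) = 1/20
check: Δy/Fy = (-1451/2890) / (-2902/289) = 1/20 ✓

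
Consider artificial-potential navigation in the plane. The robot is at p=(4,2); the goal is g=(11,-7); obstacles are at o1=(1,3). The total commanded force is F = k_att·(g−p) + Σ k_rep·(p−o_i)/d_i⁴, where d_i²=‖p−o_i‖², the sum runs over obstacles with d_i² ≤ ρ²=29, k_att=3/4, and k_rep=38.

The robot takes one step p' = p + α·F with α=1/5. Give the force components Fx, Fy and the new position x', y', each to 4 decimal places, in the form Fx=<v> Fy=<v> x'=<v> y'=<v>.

F_att = 3/4·(g−p) = 3/4·(7,-9) = (5.2500,-6.7500)
o1: d²=10 ≤ ρ²=29; F_rep = 38·(3,-1)/10² = (1.1400,-0.3800)
F = F_att + ΣF_rep = (6.3900,-7.1300)
p' = p + 1/5·F = (5.2780,0.5740)

Fx=6.3900 Fy=-7.1300 x'=5.2780 y'=0.5740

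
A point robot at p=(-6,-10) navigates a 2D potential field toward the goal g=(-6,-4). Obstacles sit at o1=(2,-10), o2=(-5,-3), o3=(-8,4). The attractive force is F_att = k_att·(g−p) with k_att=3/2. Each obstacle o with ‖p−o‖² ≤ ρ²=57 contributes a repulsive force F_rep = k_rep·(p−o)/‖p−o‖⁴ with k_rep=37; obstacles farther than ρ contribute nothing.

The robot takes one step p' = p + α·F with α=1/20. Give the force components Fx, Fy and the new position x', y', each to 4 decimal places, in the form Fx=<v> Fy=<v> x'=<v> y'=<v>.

F_att = 3/2·(g−p) = 3/2·(0,6) = (0.0000,9.0000)
o1: d²=64 > ρ²=57 → inactive
o2: d²=50 ≤ ρ²=57; F_rep = 37·(-1,-7)/50² = (-0.0148,-0.1036)
o3: d²=200 > ρ²=57 → inactive
F = F_att + ΣF_rep = (-0.0148,8.8964)
p' = p + 1/20·F = (-6.0007,-9.5552)

Fx=-0.0148 Fy=8.8964 x'=-6.0007 y'=-9.5552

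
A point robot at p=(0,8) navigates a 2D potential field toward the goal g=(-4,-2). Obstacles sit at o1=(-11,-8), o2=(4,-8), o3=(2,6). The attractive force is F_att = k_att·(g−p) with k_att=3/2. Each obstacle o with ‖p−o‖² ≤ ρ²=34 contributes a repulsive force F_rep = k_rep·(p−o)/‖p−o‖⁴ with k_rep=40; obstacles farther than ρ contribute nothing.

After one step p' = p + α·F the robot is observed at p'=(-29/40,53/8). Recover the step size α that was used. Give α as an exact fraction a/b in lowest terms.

α = 1/10

F_att = 3/2·(g−p) = 3/2·(-4,-10) = (-6.0000,-15.0000)
o1: d²=377 > ρ²=34 → inactive
o2: d²=272 > ρ²=34 → inactive
o3: d²=8 ≤ ρ²=34; F_rep = 40·(-2,2)/8² = (-1.2500,1.2500)
F = F_att + ΣF_rep = (-7.2500,-13.7500)
Δp = p'−p = (-0.7250,-1.3750); α = Δx/Fx = (-29/40) / (-29/4) = 1/10
check: Δy/Fy = (-11/8) / (-55/4) = 1/10 ✓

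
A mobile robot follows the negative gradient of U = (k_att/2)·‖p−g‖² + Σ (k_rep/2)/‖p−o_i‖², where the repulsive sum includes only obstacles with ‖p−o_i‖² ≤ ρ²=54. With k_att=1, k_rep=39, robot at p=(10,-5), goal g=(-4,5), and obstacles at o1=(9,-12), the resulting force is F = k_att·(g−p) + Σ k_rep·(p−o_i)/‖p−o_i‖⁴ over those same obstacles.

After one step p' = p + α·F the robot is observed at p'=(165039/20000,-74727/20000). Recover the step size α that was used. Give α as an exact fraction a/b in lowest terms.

α = 1/8

F_att = 1·(g−p) = 1·(-14,10) = (-14.0000,10.0000)
o1: d²=50 ≤ ρ²=54; F_rep = 39·(1,7)/50² = (0.0156,0.1092)
F = F_att + ΣF_rep = (-13.9844,10.1092)
Δp = p'−p = (-1.7481,1.2636); α = Δx/Fx = (-34961/20000) / (-34961/2500) = 1/8
check: Δy/Fy = (25273/20000) / (25273/2500) = 1/8 ✓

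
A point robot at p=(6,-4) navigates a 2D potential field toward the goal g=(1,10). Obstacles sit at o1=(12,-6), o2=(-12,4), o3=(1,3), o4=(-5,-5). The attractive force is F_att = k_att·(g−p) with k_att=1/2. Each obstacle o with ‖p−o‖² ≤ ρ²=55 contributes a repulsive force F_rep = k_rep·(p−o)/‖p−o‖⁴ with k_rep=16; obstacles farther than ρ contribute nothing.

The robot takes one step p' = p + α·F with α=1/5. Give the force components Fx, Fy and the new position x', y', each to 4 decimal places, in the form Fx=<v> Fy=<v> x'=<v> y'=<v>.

Fx=-2.5600 Fy=7.0200 x'=5.4880 y'=-2.5960

F_att = 1/2·(g−p) = 1/2·(-5,14) = (-2.5000,7.0000)
o1: d²=40 ≤ ρ²=55; F_rep = 16·(-6,2)/40² = (-0.0600,0.0200)
o2: d²=388 > ρ²=55 → inactive
o3: d²=74 > ρ²=55 → inactive
o4: d²=122 > ρ²=55 → inactive
F = F_att + ΣF_rep = (-2.5600,7.0200)
p' = p + 1/5·F = (5.4880,-2.5960)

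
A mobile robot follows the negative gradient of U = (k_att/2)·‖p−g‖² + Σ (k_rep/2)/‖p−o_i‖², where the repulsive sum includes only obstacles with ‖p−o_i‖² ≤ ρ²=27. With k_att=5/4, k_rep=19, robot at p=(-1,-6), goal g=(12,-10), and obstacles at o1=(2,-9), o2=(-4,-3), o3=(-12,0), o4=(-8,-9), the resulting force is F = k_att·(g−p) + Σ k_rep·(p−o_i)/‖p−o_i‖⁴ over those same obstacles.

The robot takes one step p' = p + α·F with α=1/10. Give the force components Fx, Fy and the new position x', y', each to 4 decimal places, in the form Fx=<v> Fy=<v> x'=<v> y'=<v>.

Fx=16.2500 Fy=-5.0000 x'=0.6250 y'=-6.5000

F_att = 5/4·(g−p) = 5/4·(13,-4) = (16.2500,-5.0000)
o1: d²=18 ≤ ρ²=27; F_rep = 19·(-3,3)/18² = (-0.1759,0.1759)
o2: d²=18 ≤ ρ²=27; F_rep = 19·(3,-3)/18² = (0.1759,-0.1759)
o3: d²=157 > ρ²=27 → inactive
o4: d²=58 > ρ²=27 → inactive
F = F_att + ΣF_rep = (16.2500,-5.0000)
p' = p + 1/10·F = (0.6250,-6.5000)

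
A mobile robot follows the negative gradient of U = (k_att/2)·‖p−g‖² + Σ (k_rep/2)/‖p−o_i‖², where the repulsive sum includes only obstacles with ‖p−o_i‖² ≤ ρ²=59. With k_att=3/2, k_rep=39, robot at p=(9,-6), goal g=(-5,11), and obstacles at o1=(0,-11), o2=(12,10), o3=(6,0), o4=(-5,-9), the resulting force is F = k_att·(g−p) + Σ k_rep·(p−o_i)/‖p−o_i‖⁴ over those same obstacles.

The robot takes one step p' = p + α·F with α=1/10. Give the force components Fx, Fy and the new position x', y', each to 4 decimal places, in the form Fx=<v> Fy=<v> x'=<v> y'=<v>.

Fx=-20.9422 Fy=25.3844 x'=6.9058 y'=-3.4616

F_att = 3/2·(g−p) = 3/2·(-14,17) = (-21.0000,25.5000)
o1: d²=106 > ρ²=59 → inactive
o2: d²=265 > ρ²=59 → inactive
o3: d²=45 ≤ ρ²=59; F_rep = 39·(3,-6)/45² = (0.0578,-0.1156)
o4: d²=205 > ρ²=59 → inactive
F = F_att + ΣF_rep = (-20.9422,25.3844)
p' = p + 1/10·F = (6.9058,-3.4616)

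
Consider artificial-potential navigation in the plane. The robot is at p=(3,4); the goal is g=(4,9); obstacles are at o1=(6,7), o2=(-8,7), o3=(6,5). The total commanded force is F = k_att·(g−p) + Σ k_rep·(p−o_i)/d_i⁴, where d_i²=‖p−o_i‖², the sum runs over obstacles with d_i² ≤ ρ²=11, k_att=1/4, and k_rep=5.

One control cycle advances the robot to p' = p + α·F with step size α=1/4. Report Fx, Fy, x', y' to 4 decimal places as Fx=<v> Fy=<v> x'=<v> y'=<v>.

F_att = 1/4·(g−p) = 1/4·(1,5) = (0.2500,1.2500)
o1: d²=18 > ρ²=11 → inactive
o2: d²=130 > ρ²=11 → inactive
o3: d²=10 ≤ ρ²=11; F_rep = 5·(-3,-1)/10² = (-0.1500,-0.0500)
F = F_att + ΣF_rep = (0.1000,1.2000)
p' = p + 1/4·F = (3.0250,4.3000)

Fx=0.1000 Fy=1.2000 x'=3.0250 y'=4.3000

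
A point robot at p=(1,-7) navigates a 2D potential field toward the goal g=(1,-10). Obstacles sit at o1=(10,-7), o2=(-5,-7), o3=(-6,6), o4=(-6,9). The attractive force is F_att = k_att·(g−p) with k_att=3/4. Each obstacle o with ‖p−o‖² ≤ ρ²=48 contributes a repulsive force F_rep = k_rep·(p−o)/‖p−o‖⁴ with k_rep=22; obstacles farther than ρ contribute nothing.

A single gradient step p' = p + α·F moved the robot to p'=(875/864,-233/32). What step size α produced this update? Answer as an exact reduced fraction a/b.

α = 1/8

F_att = 3/4·(g−p) = 3/4·(0,-3) = (0.0000,-2.2500)
o1: d²=81 > ρ²=48 → inactive
o2: d²=36 ≤ ρ²=48; F_rep = 22·(6,0)/36² = (0.1019,0.0000)
o3: d²=218 > ρ²=48 → inactive
o4: d²=305 > ρ²=48 → inactive
F = F_att + ΣF_rep = (0.1019,-2.2500)
Δp = p'−p = (0.0127,-0.2812); α = Δx/Fx = (11/864) / (11/108) = 1/8
check: Δy/Fy = (-9/32) / (-9/4) = 1/8 ✓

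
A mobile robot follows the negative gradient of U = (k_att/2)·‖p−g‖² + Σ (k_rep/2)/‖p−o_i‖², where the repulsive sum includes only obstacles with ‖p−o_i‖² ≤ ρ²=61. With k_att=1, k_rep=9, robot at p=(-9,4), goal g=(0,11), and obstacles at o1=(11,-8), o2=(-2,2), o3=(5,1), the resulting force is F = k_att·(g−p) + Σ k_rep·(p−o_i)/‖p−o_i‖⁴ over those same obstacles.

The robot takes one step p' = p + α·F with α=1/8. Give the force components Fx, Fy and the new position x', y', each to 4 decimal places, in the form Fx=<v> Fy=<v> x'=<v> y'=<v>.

F_att = 1·(g−p) = 1·(9,7) = (9.0000,7.0000)
o1: d²=544 > ρ²=61 → inactive
o2: d²=53 ≤ ρ²=61; F_rep = 9·(-7,2)/53² = (-0.0224,0.0064)
o3: d²=205 > ρ²=61 → inactive
F = F_att + ΣF_rep = (8.9776,7.0064)
p' = p + 1/8·F = (-7.8778,4.8758)

Fx=8.9776 Fy=7.0064 x'=-7.8778 y'=4.8758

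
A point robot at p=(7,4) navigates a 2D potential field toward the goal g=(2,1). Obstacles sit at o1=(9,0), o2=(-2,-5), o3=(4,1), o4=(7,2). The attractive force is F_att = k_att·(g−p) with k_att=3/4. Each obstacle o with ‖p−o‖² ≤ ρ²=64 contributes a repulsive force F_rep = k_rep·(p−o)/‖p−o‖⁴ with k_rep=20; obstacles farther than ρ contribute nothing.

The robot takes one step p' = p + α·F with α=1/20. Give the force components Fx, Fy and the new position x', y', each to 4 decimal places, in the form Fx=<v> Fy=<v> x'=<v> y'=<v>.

F_att = 3/4·(g−p) = 3/4·(-5,-3) = (-3.7500,-2.2500)
o1: d²=20 ≤ ρ²=64; F_rep = 20·(-2,4)/20² = (-0.1000,0.2000)
o2: d²=162 > ρ²=64 → inactive
o3: d²=18 ≤ ρ²=64; F_rep = 20·(3,3)/18² = (0.1852,0.1852)
o4: d²=4 ≤ ρ²=64; F_rep = 20·(0,2)/4² = (0.0000,2.5000)
F = F_att + ΣF_rep = (-3.6648,0.6352)
p' = p + 1/20·F = (6.8168,4.0318)

Fx=-3.6648 Fy=0.6352 x'=6.8168 y'=4.0318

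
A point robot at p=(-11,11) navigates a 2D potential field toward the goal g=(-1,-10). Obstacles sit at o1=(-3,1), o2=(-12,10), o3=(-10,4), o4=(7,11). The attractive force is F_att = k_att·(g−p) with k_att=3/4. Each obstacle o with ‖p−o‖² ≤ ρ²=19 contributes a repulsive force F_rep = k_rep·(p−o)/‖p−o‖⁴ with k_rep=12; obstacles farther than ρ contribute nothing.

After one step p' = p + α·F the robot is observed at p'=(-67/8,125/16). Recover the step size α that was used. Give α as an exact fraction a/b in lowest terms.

F_att = 3/4·(g−p) = 3/4·(10,-21) = (7.5000,-15.7500)
o1: d²=164 > ρ²=19 → inactive
o2: d²=2 ≤ ρ²=19; F_rep = 12·(1,1)/2² = (3.0000,3.0000)
o3: d²=50 > ρ²=19 → inactive
o4: d²=324 > ρ²=19 → inactive
F = F_att + ΣF_rep = (10.5000,-12.7500)
Δp = p'−p = (2.6250,-3.1875); α = Δx/Fx = (21/8) / (21/2) = 1/4
check: Δy/Fy = (-51/16) / (-51/4) = 1/4 ✓

α = 1/4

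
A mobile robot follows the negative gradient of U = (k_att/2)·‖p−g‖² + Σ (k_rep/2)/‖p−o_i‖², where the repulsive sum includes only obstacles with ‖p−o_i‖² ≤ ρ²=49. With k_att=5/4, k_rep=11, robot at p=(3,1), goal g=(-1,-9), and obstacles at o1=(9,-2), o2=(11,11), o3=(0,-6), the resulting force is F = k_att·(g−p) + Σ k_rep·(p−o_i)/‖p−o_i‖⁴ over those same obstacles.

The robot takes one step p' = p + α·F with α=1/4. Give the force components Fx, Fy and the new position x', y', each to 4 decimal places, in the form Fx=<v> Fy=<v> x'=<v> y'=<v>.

Fx=-5.0326 Fy=-12.4837 x'=1.7419 y'=-2.1209

F_att = 5/4·(g−p) = 5/4·(-4,-10) = (-5.0000,-12.5000)
o1: d²=45 ≤ ρ²=49; F_rep = 11·(-6,3)/45² = (-0.0326,0.0163)
o2: d²=164 > ρ²=49 → inactive
o3: d²=58 > ρ²=49 → inactive
F = F_att + ΣF_rep = (-5.0326,-12.4837)
p' = p + 1/4·F = (1.7419,-2.1209)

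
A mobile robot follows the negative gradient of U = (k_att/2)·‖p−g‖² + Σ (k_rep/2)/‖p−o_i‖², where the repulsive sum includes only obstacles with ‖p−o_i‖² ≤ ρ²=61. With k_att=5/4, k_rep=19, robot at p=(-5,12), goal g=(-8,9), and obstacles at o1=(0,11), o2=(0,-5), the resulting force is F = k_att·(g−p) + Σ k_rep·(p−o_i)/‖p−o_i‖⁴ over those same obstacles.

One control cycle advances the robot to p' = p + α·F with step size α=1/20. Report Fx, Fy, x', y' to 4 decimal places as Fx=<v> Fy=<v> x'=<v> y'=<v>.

Fx=-3.8905 Fy=-3.7219 x'=-5.1945 y'=11.8139

F_att = 5/4·(g−p) = 5/4·(-3,-3) = (-3.7500,-3.7500)
o1: d²=26 ≤ ρ²=61; F_rep = 19·(-5,1)/26² = (-0.1405,0.0281)
o2: d²=314 > ρ²=61 → inactive
F = F_att + ΣF_rep = (-3.8905,-3.7219)
p' = p + 1/20·F = (-5.1945,11.8139)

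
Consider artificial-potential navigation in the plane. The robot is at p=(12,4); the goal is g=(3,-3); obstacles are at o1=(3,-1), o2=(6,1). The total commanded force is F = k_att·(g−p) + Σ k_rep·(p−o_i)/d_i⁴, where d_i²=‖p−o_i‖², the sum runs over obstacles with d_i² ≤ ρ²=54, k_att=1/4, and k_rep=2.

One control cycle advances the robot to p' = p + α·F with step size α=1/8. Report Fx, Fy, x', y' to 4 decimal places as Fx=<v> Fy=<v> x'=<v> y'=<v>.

F_att = 1/4·(g−p) = 1/4·(-9,-7) = (-2.2500,-1.7500)
o1: d²=106 > ρ²=54 → inactive
o2: d²=45 ≤ ρ²=54; F_rep = 2·(6,3)/45² = (0.0059,0.0030)
F = F_att + ΣF_rep = (-2.2441,-1.7470)
p' = p + 1/8·F = (11.7195,3.7816)

Fx=-2.2441 Fy=-1.7470 x'=11.7195 y'=3.7816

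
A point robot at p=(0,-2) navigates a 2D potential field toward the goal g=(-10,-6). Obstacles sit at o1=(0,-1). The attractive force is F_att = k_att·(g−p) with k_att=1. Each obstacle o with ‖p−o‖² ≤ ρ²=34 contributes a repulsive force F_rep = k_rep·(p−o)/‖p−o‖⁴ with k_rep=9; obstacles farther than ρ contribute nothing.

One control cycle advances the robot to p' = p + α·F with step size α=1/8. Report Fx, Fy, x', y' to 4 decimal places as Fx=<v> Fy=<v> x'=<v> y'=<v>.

F_att = 1·(g−p) = 1·(-10,-4) = (-10.0000,-4.0000)
o1: d²=1 ≤ ρ²=34; F_rep = 9·(0,-1)/1² = (0.0000,-9.0000)
F = F_att + ΣF_rep = (-10.0000,-13.0000)
p' = p + 1/8·F = (-1.2500,-3.6250)

Fx=-10.0000 Fy=-13.0000 x'=-1.2500 y'=-3.6250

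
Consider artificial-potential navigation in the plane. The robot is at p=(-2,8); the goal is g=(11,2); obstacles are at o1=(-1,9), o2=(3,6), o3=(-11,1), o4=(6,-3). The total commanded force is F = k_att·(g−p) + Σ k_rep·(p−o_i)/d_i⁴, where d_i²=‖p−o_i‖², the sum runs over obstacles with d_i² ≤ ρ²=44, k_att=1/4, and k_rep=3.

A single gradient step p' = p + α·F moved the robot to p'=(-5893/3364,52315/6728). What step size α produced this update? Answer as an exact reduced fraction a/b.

α = 1/10

F_att = 1/4·(g−p) = 1/4·(13,-6) = (3.2500,-1.5000)
o1: d²=2 ≤ ρ²=44; F_rep = 3·(-1,-1)/2² = (-0.7500,-0.7500)
o2: d²=29 ≤ ρ²=44; F_rep = 3·(-5,2)/29² = (-0.0178,0.0071)
o3: d²=130 > ρ²=44 → inactive
o4: d²=185 > ρ²=44 → inactive
F = F_att + ΣF_rep = (2.4822,-2.2429)
Δp = p'−p = (0.2482,-0.2243); α = Δx/Fx = (835/3364) / (4175/1682) = 1/10
check: Δy/Fy = (-1509/6728) / (-7545/3364) = 1/10 ✓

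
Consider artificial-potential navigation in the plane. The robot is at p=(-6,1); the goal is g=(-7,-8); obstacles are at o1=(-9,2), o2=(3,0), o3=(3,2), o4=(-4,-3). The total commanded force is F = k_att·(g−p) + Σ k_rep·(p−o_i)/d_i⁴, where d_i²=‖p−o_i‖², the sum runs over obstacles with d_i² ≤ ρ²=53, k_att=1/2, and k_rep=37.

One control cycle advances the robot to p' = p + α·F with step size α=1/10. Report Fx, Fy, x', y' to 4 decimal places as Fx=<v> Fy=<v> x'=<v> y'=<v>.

F_att = 1/2·(g−p) = 1/2·(-1,-9) = (-0.5000,-4.5000)
o1: d²=10 ≤ ρ²=53; F_rep = 37·(3,-1)/10² = (1.1100,-0.3700)
o2: d²=82 > ρ²=53 → inactive
o3: d²=82 > ρ²=53 → inactive
o4: d²=20 ≤ ρ²=53; F_rep = 37·(-2,4)/20² = (-0.1850,0.3700)
F = F_att + ΣF_rep = (0.4250,-4.5000)
p' = p + 1/10·F = (-5.9575,0.5500)

Fx=0.4250 Fy=-4.5000 x'=-5.9575 y'=0.5500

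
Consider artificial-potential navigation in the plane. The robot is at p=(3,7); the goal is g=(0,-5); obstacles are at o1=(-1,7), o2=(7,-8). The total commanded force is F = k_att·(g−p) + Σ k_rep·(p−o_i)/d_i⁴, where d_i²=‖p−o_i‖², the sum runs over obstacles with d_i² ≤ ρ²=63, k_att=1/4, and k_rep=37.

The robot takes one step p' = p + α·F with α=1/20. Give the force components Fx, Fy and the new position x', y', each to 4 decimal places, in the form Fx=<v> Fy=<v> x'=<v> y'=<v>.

F_att = 1/4·(g−p) = 1/4·(-3,-12) = (-0.7500,-3.0000)
o1: d²=16 ≤ ρ²=63; F_rep = 37·(4,0)/16² = (0.5781,0.0000)
o2: d²=241 > ρ²=63 → inactive
F = F_att + ΣF_rep = (-0.1719,-3.0000)
p' = p + 1/20·F = (2.9914,6.8500)

Fx=-0.1719 Fy=-3.0000 x'=2.9914 y'=6.8500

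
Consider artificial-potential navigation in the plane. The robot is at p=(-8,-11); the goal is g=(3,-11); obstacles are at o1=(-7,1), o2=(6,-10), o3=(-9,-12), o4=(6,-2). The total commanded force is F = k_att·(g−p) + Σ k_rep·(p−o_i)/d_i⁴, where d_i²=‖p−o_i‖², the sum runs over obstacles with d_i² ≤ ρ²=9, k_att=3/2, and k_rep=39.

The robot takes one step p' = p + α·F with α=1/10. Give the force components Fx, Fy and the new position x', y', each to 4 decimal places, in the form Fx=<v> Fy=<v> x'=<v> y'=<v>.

Fx=26.2500 Fy=9.7500 x'=-5.3750 y'=-10.0250

F_att = 3/2·(g−p) = 3/2·(11,0) = (16.5000,0.0000)
o1: d²=145 > ρ²=9 → inactive
o2: d²=197 > ρ²=9 → inactive
o3: d²=2 ≤ ρ²=9; F_rep = 39·(1,1)/2² = (9.7500,9.7500)
o4: d²=277 > ρ²=9 → inactive
F = F_att + ΣF_rep = (26.2500,9.7500)
p' = p + 1/10·F = (-5.3750,-10.0250)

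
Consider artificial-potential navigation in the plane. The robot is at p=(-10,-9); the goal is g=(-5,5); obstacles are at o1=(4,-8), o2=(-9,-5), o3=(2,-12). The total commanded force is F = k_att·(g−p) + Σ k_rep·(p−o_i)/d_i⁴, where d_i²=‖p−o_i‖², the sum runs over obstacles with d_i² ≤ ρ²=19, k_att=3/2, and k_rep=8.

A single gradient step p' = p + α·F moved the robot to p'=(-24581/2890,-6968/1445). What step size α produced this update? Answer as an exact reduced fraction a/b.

α = 1/5

F_att = 3/2·(g−p) = 3/2·(5,14) = (7.5000,21.0000)
o1: d²=197 > ρ²=19 → inactive
o2: d²=17 ≤ ρ²=19; F_rep = 8·(-1,-4)/17² = (-0.0277,-0.1107)
o3: d²=153 > ρ²=19 → inactive
F = F_att + ΣF_rep = (7.4723,20.8893)
Δp = p'−p = (1.4945,4.1779); α = Δx/Fx = (4319/2890) / (4319/578) = 1/5
check: Δy/Fy = (6037/1445) / (6037/289) = 1/5 ✓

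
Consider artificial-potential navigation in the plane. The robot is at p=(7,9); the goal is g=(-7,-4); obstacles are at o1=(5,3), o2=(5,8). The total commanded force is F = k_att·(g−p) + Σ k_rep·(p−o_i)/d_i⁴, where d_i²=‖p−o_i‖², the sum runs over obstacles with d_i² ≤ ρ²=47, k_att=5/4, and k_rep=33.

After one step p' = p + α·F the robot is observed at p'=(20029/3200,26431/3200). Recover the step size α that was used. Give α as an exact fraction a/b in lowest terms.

F_att = 5/4·(g−p) = 5/4·(-14,-13) = (-17.5000,-16.2500)
o1: d²=40 ≤ ρ²=47; F_rep = 33·(2,6)/40² = (0.0413,0.1237)
o2: d²=5 ≤ ρ²=47; F_rep = 33·(2,1)/5² = (2.6400,1.3200)
F = F_att + ΣF_rep = (-14.8187,-14.8063)
Δp = p'−p = (-0.7409,-0.7403); α = Δx/Fx = (-2371/3200) / (-2371/160) = 1/20
check: Δy/Fy = (-2369/3200) / (-2369/160) = 1/20 ✓

α = 1/20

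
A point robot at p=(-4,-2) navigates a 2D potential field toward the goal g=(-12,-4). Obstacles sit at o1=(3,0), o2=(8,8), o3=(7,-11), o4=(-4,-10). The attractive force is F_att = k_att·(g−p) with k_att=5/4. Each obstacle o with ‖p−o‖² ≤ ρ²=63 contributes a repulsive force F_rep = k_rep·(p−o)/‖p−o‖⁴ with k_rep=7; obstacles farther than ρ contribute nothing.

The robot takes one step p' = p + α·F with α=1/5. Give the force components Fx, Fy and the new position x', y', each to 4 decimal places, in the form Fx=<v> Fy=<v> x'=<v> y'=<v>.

Fx=-10.0174 Fy=-2.5050 x'=-6.0035 y'=-2.5010

F_att = 5/4·(g−p) = 5/4·(-8,-2) = (-10.0000,-2.5000)
o1: d²=53 ≤ ρ²=63; F_rep = 7·(-7,-2)/53² = (-0.0174,-0.0050)
o2: d²=244 > ρ²=63 → inactive
o3: d²=202 > ρ²=63 → inactive
o4: d²=64 > ρ²=63 → inactive
F = F_att + ΣF_rep = (-10.0174,-2.5050)
p' = p + 1/5·F = (-6.0035,-2.5010)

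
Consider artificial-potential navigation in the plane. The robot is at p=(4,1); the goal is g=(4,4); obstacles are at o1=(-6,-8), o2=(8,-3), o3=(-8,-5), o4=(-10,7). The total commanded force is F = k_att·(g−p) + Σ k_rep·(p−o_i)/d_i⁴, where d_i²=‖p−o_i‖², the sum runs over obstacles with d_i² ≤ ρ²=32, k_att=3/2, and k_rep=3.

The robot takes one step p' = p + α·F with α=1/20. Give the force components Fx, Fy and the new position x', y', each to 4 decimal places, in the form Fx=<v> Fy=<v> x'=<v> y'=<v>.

F_att = 3/2·(g−p) = 3/2·(0,3) = (0.0000,4.5000)
o1: d²=181 > ρ²=32 → inactive
o2: d²=32 ≤ ρ²=32; F_rep = 3·(-4,4)/32² = (-0.0117,0.0117)
o3: d²=180 > ρ²=32 → inactive
o4: d²=232 > ρ²=32 → inactive
F = F_att + ΣF_rep = (-0.0117,4.5117)
p' = p + 1/20·F = (3.9994,1.2256)

Fx=-0.0117 Fy=4.5117 x'=3.9994 y'=1.2256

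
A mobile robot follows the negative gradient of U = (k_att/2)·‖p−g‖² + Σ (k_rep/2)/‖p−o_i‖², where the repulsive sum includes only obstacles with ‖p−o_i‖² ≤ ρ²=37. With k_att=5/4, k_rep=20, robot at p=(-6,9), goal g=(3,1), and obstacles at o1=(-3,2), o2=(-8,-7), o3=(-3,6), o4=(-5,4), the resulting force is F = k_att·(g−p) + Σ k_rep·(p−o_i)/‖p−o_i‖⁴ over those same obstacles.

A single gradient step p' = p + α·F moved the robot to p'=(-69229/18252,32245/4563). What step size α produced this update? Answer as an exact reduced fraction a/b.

α = 1/5

F_att = 5/4·(g−p) = 5/4·(9,-8) = (11.2500,-10.0000)
o1: d²=58 > ρ²=37 → inactive
o2: d²=260 > ρ²=37 → inactive
o3: d²=18 ≤ ρ²=37; F_rep = 20·(-3,3)/18² = (-0.1852,0.1852)
o4: d²=26 ≤ ρ²=37; F_rep = 20·(-1,5)/26² = (-0.0296,0.1479)
F = F_att + ΣF_rep = (11.0352,-9.6669)
Δp = p'−p = (2.2070,-1.9334); α = Δx/Fx = (40283/18252) / (201415/18252) = 1/5
check: Δy/Fy = (-8822/4563) / (-44110/4563) = 1/5 ✓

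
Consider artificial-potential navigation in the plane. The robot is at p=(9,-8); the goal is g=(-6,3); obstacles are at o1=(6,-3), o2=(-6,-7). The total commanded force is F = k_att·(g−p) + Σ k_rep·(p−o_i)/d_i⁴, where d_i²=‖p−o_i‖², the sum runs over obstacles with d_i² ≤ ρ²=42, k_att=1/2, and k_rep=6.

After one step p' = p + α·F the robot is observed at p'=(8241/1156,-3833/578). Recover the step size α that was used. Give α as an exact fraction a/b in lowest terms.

α = 1/4

F_att = 1/2·(g−p) = 1/2·(-15,11) = (-7.5000,5.5000)
o1: d²=34 ≤ ρ²=42; F_rep = 6·(3,-5)/34² = (0.0156,-0.0260)
o2: d²=226 > ρ²=42 → inactive
F = F_att + ΣF_rep = (-7.4844,5.4740)
Δp = p'−p = (-1.8711,1.3685); α = Δx/Fx = (-2163/1156) / (-2163/289) = 1/4
check: Δy/Fy = (791/578) / (1582/289) = 1/4 ✓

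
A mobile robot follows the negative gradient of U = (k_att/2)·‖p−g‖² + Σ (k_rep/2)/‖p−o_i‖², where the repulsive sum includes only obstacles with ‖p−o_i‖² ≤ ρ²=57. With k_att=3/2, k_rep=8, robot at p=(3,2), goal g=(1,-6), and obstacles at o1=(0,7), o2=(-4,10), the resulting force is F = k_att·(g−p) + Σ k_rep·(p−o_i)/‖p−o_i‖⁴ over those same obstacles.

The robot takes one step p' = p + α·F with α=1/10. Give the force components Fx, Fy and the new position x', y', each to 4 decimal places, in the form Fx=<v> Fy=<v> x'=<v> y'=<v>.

Fx=-2.9792 Fy=-12.0346 x'=2.7021 y'=0.7965

F_att = 3/2·(g−p) = 3/2·(-2,-8) = (-3.0000,-12.0000)
o1: d²=34 ≤ ρ²=57; F_rep = 8·(3,-5)/34² = (0.0208,-0.0346)
o2: d²=113 > ρ²=57 → inactive
F = F_att + ΣF_rep = (-2.9792,-12.0346)
p' = p + 1/10·F = (2.7021,0.7965)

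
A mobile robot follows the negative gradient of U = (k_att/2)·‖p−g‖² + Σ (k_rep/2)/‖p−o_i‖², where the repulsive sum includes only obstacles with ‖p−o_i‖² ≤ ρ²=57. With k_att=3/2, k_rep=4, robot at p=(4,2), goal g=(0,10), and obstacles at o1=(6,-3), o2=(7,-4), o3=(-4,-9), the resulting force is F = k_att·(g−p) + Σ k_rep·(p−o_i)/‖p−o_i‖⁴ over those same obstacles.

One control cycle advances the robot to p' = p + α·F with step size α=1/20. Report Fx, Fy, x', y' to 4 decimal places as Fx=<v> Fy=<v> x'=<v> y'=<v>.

Fx=-6.0154 Fy=12.0356 x'=3.6992 y'=2.6018

F_att = 3/2·(g−p) = 3/2·(-4,8) = (-6.0000,12.0000)
o1: d²=29 ≤ ρ²=57; F_rep = 4·(-2,5)/29² = (-0.0095,0.0238)
o2: d²=45 ≤ ρ²=57; F_rep = 4·(-3,6)/45² = (-0.0059,0.0119)
o3: d²=185 > ρ²=57 → inactive
F = F_att + ΣF_rep = (-6.0154,12.0356)
p' = p + 1/20·F = (3.6992,2.6018)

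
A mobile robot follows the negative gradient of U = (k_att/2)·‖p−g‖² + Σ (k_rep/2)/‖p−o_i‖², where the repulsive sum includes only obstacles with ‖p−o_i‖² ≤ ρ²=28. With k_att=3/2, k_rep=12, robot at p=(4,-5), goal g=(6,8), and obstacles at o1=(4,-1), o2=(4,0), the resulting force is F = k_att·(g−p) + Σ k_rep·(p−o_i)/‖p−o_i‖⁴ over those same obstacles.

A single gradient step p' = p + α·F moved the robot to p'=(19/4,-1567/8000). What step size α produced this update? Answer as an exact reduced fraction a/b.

α = 1/4

F_att = 3/2·(g−p) = 3/2·(2,13) = (3.0000,19.5000)
o1: d²=16 ≤ ρ²=28; F_rep = 12·(0,-4)/16² = (0.0000,-0.1875)
o2: d²=25 ≤ ρ²=28; F_rep = 12·(0,-5)/25² = (0.0000,-0.0960)
F = F_att + ΣF_rep = (3.0000,19.2165)
Δp = p'−p = (0.7500,4.8041); α = Δx/Fx = (3/4) / (3) = 1/4
check: Δy/Fy = (38433/8000) / (38433/2000) = 1/4 ✓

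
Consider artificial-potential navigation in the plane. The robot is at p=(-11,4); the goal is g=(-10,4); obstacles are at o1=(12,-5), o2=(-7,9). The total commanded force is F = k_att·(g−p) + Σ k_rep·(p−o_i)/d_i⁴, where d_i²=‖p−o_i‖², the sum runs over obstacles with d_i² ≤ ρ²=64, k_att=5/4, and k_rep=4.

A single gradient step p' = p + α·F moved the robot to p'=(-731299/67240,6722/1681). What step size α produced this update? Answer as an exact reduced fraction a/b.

F_att = 5/4·(g−p) = 5/4·(1,0) = (1.2500,0.0000)
o1: d²=610 > ρ²=64 → inactive
o2: d²=41 ≤ ρ²=64; F_rep = 4·(-4,-5)/41² = (-0.0095,-0.0119)
F = F_att + ΣF_rep = (1.2405,-0.0119)
Δp = p'−p = (0.1240,-0.0012); α = Δx/Fx = (8341/67240) / (8341/6724) = 1/10
check: Δy/Fy = (-2/1681) / (-20/1681) = 1/10 ✓

α = 1/10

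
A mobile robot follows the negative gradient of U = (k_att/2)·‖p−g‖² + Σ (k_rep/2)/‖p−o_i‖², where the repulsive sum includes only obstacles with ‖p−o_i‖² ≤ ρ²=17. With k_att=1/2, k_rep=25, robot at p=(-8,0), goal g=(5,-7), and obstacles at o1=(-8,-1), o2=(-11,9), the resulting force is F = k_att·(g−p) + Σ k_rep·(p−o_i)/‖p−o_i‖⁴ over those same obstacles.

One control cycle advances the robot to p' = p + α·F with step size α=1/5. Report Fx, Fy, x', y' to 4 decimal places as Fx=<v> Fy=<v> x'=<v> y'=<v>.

F_att = 1/2·(g−p) = 1/2·(13,-7) = (6.5000,-3.5000)
o1: d²=1 ≤ ρ²=17; F_rep = 25·(0,1)/1² = (0.0000,25.0000)
o2: d²=90 > ρ²=17 → inactive
F = F_att + ΣF_rep = (6.5000,21.5000)
p' = p + 1/5·F = (-6.7000,4.3000)

Fx=6.5000 Fy=21.5000 x'=-6.7000 y'=4.3000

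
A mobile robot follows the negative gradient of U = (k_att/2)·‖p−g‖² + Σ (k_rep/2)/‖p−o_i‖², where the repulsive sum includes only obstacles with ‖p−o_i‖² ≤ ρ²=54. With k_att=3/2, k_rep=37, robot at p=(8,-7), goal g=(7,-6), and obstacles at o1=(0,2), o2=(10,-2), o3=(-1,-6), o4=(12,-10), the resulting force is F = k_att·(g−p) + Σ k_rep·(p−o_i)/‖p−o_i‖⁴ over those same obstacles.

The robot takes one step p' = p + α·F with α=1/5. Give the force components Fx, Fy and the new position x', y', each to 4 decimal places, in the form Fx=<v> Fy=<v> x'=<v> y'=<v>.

Fx=-1.8248 Fy=1.4576 x'=7.6350 y'=-6.7085

F_att = 3/2·(g−p) = 3/2·(-1,1) = (-1.5000,1.5000)
o1: d²=145 > ρ²=54 → inactive
o2: d²=29 ≤ ρ²=54; F_rep = 37·(-2,-5)/29² = (-0.0880,-0.2200)
o3: d²=82 > ρ²=54 → inactive
o4: d²=25 ≤ ρ²=54; F_rep = 37·(-4,3)/25² = (-0.2368,0.1776)
F = F_att + ΣF_rep = (-1.8248,1.4576)
p' = p + 1/5·F = (7.6350,-6.7085)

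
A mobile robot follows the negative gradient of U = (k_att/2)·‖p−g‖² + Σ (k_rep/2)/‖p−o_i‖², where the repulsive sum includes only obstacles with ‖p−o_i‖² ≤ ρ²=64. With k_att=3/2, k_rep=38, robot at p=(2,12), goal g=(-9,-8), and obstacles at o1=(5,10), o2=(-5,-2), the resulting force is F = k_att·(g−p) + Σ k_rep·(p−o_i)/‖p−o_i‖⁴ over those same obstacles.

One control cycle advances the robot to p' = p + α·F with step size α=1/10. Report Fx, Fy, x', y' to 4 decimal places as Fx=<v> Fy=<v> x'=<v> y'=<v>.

F_att = 3/2·(g−p) = 3/2·(-11,-20) = (-16.5000,-30.0000)
o1: d²=13 ≤ ρ²=64; F_rep = 38·(-3,2)/13² = (-0.6746,0.4497)
o2: d²=245 > ρ²=64 → inactive
F = F_att + ΣF_rep = (-17.1746,-29.5503)
p' = p + 1/10·F = (0.2825,9.0450)

Fx=-17.1746 Fy=-29.5503 x'=0.2825 y'=9.0450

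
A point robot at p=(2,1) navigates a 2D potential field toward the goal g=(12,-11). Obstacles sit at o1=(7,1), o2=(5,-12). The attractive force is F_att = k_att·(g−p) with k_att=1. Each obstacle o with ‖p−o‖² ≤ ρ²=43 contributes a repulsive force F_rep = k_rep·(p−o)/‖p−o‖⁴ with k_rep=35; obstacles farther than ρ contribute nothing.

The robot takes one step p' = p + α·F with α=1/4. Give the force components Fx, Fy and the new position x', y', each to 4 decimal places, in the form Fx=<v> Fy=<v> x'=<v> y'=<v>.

F_att = 1·(g−p) = 1·(10,-12) = (10.0000,-12.0000)
o1: d²=25 ≤ ρ²=43; F_rep = 35·(-5,0)/25² = (-0.2800,0.0000)
o2: d²=178 > ρ²=43 → inactive
F = F_att + ΣF_rep = (9.7200,-12.0000)
p' = p + 1/4·F = (4.4300,-2.0000)

Fx=9.7200 Fy=-12.0000 x'=4.4300 y'=-2.0000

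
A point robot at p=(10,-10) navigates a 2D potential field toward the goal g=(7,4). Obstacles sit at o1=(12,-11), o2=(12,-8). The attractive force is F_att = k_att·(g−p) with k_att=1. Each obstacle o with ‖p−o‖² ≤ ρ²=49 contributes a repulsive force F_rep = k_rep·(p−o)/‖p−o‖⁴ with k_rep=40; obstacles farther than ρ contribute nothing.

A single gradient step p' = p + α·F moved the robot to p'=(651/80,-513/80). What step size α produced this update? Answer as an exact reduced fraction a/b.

F_att = 1·(g−p) = 1·(-3,14) = (-3.0000,14.0000)
o1: d²=5 ≤ ρ²=49; F_rep = 40·(-2,1)/5² = (-3.2000,1.6000)
o2: d²=8 ≤ ρ²=49; F_rep = 40·(-2,-2)/8² = (-1.2500,-1.2500)
F = F_att + ΣF_rep = (-7.4500,14.3500)
Δp = p'−p = (-1.8625,3.5875); α = Δx/Fx = (-149/80) / (-149/20) = 1/4
check: Δy/Fy = (287/80) / (287/20) = 1/4 ✓

α = 1/4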